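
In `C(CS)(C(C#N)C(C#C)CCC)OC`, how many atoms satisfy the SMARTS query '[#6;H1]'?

4

The query [#6;H1] means: any carbon bearing exactly one hydrogen.
Check the 14 heavy atoms by environment: 3× C (H2) → no; 4× C (H1) → match; 1× O (H0) → no; 2× C (H3) → no; 1× S (H1) → no; 2× C (H0) → no; 1× N (H0) → no.
That gives 4 matching atoms.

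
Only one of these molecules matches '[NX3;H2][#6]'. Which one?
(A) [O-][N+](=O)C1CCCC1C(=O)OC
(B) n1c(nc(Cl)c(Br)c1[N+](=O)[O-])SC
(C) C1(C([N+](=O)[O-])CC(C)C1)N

C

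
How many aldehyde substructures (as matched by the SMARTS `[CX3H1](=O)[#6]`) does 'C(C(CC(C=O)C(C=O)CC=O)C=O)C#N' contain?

[CX3H1](=O)[#6] is the SMARTS for an aldehyde: an sp2 carbon with one H, double-bonded to O and single-bonded to carbon.
The molecule carries 4 separate instances of an aldehyde (-CHO) meeting every constraint; each maps to a distinct set of atoms, giving 4 matches.

4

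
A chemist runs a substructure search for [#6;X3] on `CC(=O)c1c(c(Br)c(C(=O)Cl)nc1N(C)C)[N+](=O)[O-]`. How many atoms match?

The query [#6;X3] means: any carbon (aromatic or not) with three total connections.
Check the 19 heavy atoms by environment: 1× n (aromatic, X2) → no; 5× c (aromatic, X3) → match; 1× Br (X1) → no; 1× N (X3) → no; 3× C (X4) → no; 2× C (X3) → match; 3× O (X1) → no; 1× Cl (X1) → no; 1× N (charge +1, X3) → no; 1× O (charge -1, X1) → no.
Summing the matching environments: 5 + 2 = 7 matching atoms.

7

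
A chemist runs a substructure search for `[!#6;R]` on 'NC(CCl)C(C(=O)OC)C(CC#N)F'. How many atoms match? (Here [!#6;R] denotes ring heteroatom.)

0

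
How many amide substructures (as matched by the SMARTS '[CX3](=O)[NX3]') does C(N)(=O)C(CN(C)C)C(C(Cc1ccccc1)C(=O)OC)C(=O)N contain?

2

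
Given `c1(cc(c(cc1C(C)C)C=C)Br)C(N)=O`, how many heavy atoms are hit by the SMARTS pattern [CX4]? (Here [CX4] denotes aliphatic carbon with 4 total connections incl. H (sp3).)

The query [CX4] means: C with X4: aliphatic carbon with exactly 4 total connections (bonds + H).
Check the 15 heavy atoms by environment: 6× c (aromatic, X3) → no; 3× C (X3) → no; 3× C (X4) → match; 1× O (X1) → no; 1× N (X3) → no; 1× Br (X1) → no.
That gives 3 matching atoms.

3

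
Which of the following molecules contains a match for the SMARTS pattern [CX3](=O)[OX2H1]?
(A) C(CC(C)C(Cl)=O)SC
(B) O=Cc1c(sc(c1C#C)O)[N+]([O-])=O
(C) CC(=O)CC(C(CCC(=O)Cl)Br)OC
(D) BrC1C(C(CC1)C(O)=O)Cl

D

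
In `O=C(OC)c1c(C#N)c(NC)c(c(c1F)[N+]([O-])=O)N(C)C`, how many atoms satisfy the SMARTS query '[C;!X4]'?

2

The query [C;!X4] means: aliphatic carbon that does not have four total connections.
Check the 21 heavy atoms by environment: 6× c (aromatic, X3) → no; 1× F (X1) → no; 1× C (X3) → match; 2× O (X1) → no; 1× O (X2) → no; 4× C (X4) → no; 1× N (charge +1, X3) → no; 1× O (charge -1, X1) → no; 2× N (X3) → no; 1× C (X2) → match; 1× N (X1) → no.
Summing the matching environments: 1 + 1 = 2 matching atoms.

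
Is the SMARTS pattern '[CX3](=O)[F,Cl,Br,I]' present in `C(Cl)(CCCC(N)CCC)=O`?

Yes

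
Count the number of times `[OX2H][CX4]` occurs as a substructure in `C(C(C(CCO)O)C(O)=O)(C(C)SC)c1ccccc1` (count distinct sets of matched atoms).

[OX2H][CX4] is the SMARTS for an aliphatic alcohol: a hydroxyl oxygen bound to an sp3 (X4) carbon.
The molecule carries 2 separate instances of a hydroxyl group (-OH) meeting every constraint; each maps to a distinct set of atoms, giving 2 matches.

2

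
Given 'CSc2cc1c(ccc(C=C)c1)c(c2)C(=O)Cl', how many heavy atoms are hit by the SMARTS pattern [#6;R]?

10

The query [#6;R] means: carbon that is part of a ring.
Check the 17 heavy atoms by environment: 10× c (aromatic, in 6-ring) → match; 4× C (acyclic) → no; 1× O (acyclic) → no; 1× Cl (acyclic) → no; 1× S (acyclic) → no.
That gives 10 matching atoms.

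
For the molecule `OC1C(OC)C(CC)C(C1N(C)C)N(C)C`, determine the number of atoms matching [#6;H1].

5

The query [#6;H1] means: any carbon bearing exactly one hydrogen.
Check the 16 heavy atoms by environment: 5× C (H1) → match; 2× N (H0) → no; 6× C (H3) → no; 1× O (H1) → no; 1× C (H2) → no; 1× O (H0) → no.
That gives 5 matching atoms.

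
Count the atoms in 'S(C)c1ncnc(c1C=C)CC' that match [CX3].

2

Check the 12 heavy atoms by environment: 2× n (aromatic, X2) → no; 4× c (aromatic, X3) → no; 1× S (X2) → no; 3× C (X4) → no; 2× C (X3) → match.
That gives 2 matching atoms.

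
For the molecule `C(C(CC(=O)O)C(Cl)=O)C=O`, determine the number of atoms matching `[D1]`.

Check the 11 heavy atoms by environment: 3× C (D2) → no; 3× C (D3) → no; 4× O (D1) → match; 1× Cl (D1) → match.
Summing the matching environments: 4 + 1 = 5 matching atoms.

5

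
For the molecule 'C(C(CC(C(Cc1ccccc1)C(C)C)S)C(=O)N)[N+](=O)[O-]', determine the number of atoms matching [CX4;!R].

The query [CX4;!R] means: aliphatic carbon with four total connections, not in a ring.
Check the 22 heavy atoms by environment: 9× C (X4, acyclic) → match; 1× N (charge +1, X3, acyclic) → no; 1× O (charge -1, X1, acyclic) → no; 2× O (X1, acyclic) → no; 6× c (aromatic, X3, in 6-ring) → no; 1× C (X3, acyclic) → no; 1× N (X3, acyclic) → no; 1× S (X2, acyclic) → no.
That gives 9 matching atoms.

9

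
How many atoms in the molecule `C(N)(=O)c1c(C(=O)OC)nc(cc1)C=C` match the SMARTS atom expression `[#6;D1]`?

2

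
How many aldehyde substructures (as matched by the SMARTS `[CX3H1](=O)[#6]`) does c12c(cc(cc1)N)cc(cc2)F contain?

0

[CX3H1](=O)[#6] is the SMARTS for an aldehyde: an sp2 carbon with one H, double-bonded to O and single-bonded to carbon.
No fragment in the molecule satisfies every constraint, giving 0 matches.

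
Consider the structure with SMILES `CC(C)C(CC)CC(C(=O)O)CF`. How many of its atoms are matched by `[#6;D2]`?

3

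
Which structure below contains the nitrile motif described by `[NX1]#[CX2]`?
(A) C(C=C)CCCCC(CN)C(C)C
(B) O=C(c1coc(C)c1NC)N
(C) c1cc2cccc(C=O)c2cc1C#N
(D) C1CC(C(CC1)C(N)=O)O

[NX1]#[CX2] describes a nitrogen triple-bonded to a two-connected carbon (a nitrile).
(A) has a primary amino group (-NH2) but the nitrogen is NX3 (three connections), not NX1 triple-bonded.
(B) has a primary amide (-C(=O)NH2) but the nitrogen is NX3, not NX1.
(C) contains a nitrile (-C#N), which satisfies every atom and bond constraint.
(D) has a primary amide (-C(=O)NH2) but the nitrogen is NX3, not NX1.
So the answer is (C).

C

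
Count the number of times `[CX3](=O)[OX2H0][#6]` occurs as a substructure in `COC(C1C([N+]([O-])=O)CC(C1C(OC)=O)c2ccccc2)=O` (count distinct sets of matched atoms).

2

[CX3](=O)[OX2H0][#6] is the SMARTS for an ester: a carbonyl carbon bonded to an oxygen that is itself bonded to carbon (no H on that O).
The molecule carries 2 separate instances of a methyl-ester group (-C(=O)OCH3) meeting every constraint; each maps to a distinct set of atoms, giving 2 matches.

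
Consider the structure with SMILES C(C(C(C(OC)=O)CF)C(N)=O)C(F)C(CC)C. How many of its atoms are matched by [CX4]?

Check the 18 heavy atoms by environment: 10× C (X4) → match; 2× F (X1) → no; 2× C (X3) → no; 2× O (X1) → no; 1× N (X3) → no; 1× O (X2) → no.
That gives 10 matching atoms.

10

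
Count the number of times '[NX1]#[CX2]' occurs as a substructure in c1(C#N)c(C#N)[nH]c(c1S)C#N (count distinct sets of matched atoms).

3

[NX1]#[CX2] is the SMARTS for a nitrile: a nitrogen triple-bonded to a two-connected carbon.
The molecule carries 3 separate instances of a nitrile (-C#N) meeting every constraint; each maps to a distinct set of atoms, giving 3 matches.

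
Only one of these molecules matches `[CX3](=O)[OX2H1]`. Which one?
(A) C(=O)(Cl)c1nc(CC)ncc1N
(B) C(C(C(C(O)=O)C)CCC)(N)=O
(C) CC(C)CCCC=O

[CX3](=O)[OX2H1] describes an sp2 carbon double-bonded to O and single-bonded to an -OH oxygen (a carboxylic acid).
(A) has an acyl chloride (-C(=O)Cl) but the carbonyl is bonded to Cl, not to an -OH oxygen.
(B) contains a carboxylic acid group (-C(=O)OH), which satisfies every atom and bond constraint.
(C) has an aldehyde (-CHO) but there is no singly-bonded oxygen on the carbonyl carbon.
So the answer is (B).

B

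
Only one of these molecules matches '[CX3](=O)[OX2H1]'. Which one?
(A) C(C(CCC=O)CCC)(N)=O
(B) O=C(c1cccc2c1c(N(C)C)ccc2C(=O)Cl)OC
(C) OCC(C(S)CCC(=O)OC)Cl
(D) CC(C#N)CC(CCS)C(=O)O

[CX3](=O)[OX2H1] describes an sp2 carbon double-bonded to O and single-bonded to an -OH oxygen (a carboxylic acid).
(A) has a primary amide (-C(=O)NH2) but the carbonyl is bonded to N, not to an -OH oxygen.
(B) has an acyl chloride (-C(=O)Cl) but the carbonyl is bonded to Cl, not to an -OH oxygen.
(C) has a methyl-ester group (-C(=O)OCH3) but the singly-bonded O has no H (OX2H0, not OX2H1).
(D) contains a carboxylic acid group (-C(=O)OH), which satisfies every atom and bond constraint.
So the answer is (D).

D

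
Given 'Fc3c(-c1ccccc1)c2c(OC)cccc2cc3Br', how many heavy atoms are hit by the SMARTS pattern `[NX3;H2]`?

0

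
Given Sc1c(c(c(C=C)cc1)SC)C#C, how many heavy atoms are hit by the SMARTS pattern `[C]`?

5

The query [C] means: uppercase C matches aliphatic (non-aromatic) carbon only.
Check the 13 heavy atoms by environment: 6× c (aromatic) → no; 5× C → match; 2× S → no.
That gives 5 matching atoms.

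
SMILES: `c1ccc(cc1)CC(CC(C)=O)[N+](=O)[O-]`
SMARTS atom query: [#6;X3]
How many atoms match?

7

The query [#6;X3] means: any carbon (aromatic or not) with three total connections.
Check the 15 heavy atoms by environment: 4× C (X4) → no; 1× N (charge +1, X3) → no; 1× O (charge -1, X1) → no; 2× O (X1) → no; 6× c (aromatic, X3) → match; 1× C (X3) → match.
Summing the matching environments: 6 + 1 = 7 matching atoms.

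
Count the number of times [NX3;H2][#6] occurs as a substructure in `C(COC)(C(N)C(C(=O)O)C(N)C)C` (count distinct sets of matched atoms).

2

[NX3;H2][#6] is the SMARTS for a primary amine: a trivalent nitrogen with two H attached to carbon.
The molecule carries 2 separate instances of a primary amino group (-NH2) meeting every constraint; each maps to a distinct set of atoms, giving 2 matches.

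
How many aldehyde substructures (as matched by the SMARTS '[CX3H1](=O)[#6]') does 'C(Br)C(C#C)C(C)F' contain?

[CX3H1](=O)[#6] is the SMARTS for an aldehyde: an sp2 carbon with one H, double-bonded to O and single-bonded to carbon.
No fragment in the molecule satisfies every constraint, giving 0 matches.

0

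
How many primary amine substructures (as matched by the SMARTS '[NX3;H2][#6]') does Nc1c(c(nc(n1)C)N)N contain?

[NX3;H2][#6] is the SMARTS for a primary amine: a trivalent nitrogen with two H attached to carbon.
The molecule carries 3 separate instances of a primary amino group (-NH2) meeting every constraint; each maps to a distinct set of atoms, giving 3 matches.

3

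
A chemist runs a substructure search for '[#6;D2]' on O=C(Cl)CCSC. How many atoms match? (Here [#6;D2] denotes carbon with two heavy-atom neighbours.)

2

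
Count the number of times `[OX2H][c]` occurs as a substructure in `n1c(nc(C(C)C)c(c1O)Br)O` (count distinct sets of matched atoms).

[OX2H][c] is the SMARTS for a phenol: a hydroxyl oxygen attached to an aromatic carbon.
The molecule carries 2 separate instances of a hydroxyl group (-OH) meeting every constraint; each maps to a distinct set of atoms, giving 2 matches.

2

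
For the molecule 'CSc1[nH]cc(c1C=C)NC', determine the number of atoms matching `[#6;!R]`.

4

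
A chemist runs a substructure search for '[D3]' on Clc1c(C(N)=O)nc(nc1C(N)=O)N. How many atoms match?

6

Check the 14 heavy atoms by environment: 2× n (aromatic, D2) → no; 4× c (aromatic, D3) → match; 3× N (D1) → no; 2× C (D3) → match; 2× O (D1) → no; 1× Cl (D1) → no.
Summing the matching environments: 4 + 2 = 6 matching atoms.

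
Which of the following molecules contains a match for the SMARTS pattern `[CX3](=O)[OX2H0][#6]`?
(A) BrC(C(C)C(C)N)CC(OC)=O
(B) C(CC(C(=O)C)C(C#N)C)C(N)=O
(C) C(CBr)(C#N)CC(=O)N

A

[CX3](=O)[OX2H0][#6] describes a carbonyl carbon bonded to an oxygen that is itself bonded to carbon (no H on that O) (an ester).
(A) contains a methyl-ester group (-C(=O)OCH3), which satisfies every atom and bond constraint.
(B) has a primary amide (-C(=O)NH2) but the carbonyl is bonded to N, not to an O-C linkage.
(C) has a primary amide (-C(=O)NH2) but the carbonyl is bonded to N, not to an O-C linkage.
So the answer is (A).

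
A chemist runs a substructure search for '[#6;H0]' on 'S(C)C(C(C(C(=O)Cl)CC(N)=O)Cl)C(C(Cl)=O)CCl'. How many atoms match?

The query [#6;H0] means: any carbon with no attached hydrogen.
Check the 19 heavy atoms by environment: 2× C (H2) → no; 4× C (H1) → no; 4× Cl (H0) → no; 1× S (H0) → no; 1× C (H3) → no; 3× C (H0) → match; 3× O (H0) → no; 1× N (H2) → no.
That gives 3 matching atoms.

3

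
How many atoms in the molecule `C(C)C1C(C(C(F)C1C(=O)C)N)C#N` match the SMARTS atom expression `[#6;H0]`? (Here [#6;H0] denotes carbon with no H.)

2

Check the 14 heavy atoms by environment: 5× C (H1) → no; 2× C (H0) → match; 1× O (H0) → no; 2× C (H3) → no; 1× C (H2) → no; 1× N (H0) → no; 1× N (H2) → no; 1× F (H0) → no.
That gives 2 matching atoms.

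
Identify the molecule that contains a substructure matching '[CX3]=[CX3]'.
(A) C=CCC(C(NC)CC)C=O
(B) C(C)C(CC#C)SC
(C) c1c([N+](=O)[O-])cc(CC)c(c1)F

[CX3]=[CX3] describes a non-aromatic C=C double bond between two sp2 carbons (an alkene).
(A) contains a vinyl group (-CH=CH2), which satisfies every atom and bond constraint.
(B) has an ethynyl group (-C#CH) but the C-C bond is a triple bond, not a double bond.
(C) has an ethyl group (-CH2CH3) but its C-C bond is a single bond between CX4 carbons, not CX3=CX3.
So the answer is (A).

A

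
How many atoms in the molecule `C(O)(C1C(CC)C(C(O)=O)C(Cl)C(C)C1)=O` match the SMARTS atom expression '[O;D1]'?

4

Check the 16 heavy atoms by environment: 7× C (D3) → no; 2× C (D2) → no; 4× O (D1) → match; 2× C (D1) → no; 1× Cl (D1) → no.
That gives 4 matching atoms.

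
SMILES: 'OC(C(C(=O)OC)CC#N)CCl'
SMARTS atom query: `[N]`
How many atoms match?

The query [N] means: uppercase N matches aliphatic (non-aromatic) nitrogen only.
Check the 12 heavy atoms by environment: 7× C → no; 3× O → no; 1× N → match; 1× Cl → no.
That gives 1 matching atom.

1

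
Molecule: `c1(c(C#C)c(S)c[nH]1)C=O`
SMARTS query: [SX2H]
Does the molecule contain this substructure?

The pattern [SX2H] describes an aliphatic sulfur with two connections, one being H — a thiol.
The molecule carries a thiol (-SH), whose atoms satisfy every constraint of the query, so the pattern matches.

Yes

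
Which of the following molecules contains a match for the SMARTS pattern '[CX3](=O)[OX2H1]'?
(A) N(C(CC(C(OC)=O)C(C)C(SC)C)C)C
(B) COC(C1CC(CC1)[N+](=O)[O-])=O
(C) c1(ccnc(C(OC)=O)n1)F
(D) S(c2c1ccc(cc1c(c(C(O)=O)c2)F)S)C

D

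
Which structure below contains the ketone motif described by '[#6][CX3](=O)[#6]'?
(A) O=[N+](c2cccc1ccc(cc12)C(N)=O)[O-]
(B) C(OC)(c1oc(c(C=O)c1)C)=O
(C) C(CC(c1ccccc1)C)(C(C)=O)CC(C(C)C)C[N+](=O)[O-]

[#6][CX3](=O)[#6] describes a carbonyl carbon (no H) flanked by two carbons (a ketone).
(A) has a primary amide (-C(=O)NH2) but one neighbour of the carbonyl carbon is N, not C.
(B) has an aldehyde (-CHO) but the carbonyl carbon has H1, so it is not flanked by two carbons.
(C) contains an acetyl/ketone group (-C(=O)CH3), which satisfies every atom and bond constraint.
So the answer is (C).

C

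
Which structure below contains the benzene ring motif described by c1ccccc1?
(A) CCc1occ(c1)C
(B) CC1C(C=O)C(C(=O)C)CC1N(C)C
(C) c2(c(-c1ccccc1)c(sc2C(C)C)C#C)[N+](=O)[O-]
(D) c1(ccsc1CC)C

c1ccccc1 describes six aromatic carbons in a ring (a benzene ring).
(A) has a methyl group (-CH3) but no six-membered all-carbon aromatic ring is present.
(B) has a methyl group (-CH3) but no six-membered all-carbon aromatic ring is present.
(C) contains a phenyl ring, which satisfies every atom and bond constraint.
(D) has a methyl group (-CH3) but no six-membered all-carbon aromatic ring is present.
So the answer is (C).

C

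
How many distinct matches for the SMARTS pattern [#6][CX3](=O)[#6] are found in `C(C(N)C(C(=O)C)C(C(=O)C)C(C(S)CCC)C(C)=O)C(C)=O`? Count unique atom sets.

4

[#6][CX3](=O)[#6] is the SMARTS for a ketone: a carbonyl carbon (no H) flanked by two carbons.
The molecule carries 4 separate instances of an acetyl/ketone group (-C(=O)CH3) meeting every constraint; each maps to a distinct set of atoms, giving 4 matches.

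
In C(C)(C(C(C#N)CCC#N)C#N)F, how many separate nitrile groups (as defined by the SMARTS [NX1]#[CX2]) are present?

[NX1]#[CX2] is the SMARTS for a nitrile: a nitrogen triple-bonded to a two-connected carbon.
The molecule carries 3 separate instances of a nitrile (-C#N) meeting every constraint; each maps to a distinct set of atoms, giving 3 matches.

3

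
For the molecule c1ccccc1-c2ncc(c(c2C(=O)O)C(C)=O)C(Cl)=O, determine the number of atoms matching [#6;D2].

6

The query [#6;D2] means: any carbon bonded to exactly two heavy atoms.
Check the 21 heavy atoms by environment: 1× n (aromatic, D2) → no; 5× c (aromatic, D3) → no; 6× c (aromatic, D2) → match; 3× C (D3) → no; 4× O (D1) → no; 1× C (D1) → no; 1× Cl (D1) → no.
That gives 6 matching atoms.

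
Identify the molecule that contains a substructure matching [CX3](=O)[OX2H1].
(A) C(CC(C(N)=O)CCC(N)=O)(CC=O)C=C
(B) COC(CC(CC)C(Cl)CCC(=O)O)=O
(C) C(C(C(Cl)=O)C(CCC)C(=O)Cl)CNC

B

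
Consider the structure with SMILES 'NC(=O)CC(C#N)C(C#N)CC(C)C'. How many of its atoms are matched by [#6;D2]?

Check the 14 heavy atoms by environment: 4× C (D2) → match; 4× C (D3) → no; 2× C (D1) → no; 1× O (D1) → no; 3× N (D1) → no.
That gives 4 matching atoms.

4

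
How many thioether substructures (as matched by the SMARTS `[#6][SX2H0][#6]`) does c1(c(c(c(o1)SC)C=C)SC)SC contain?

[#6][SX2H0][#6] is the SMARTS for a thioether: an aliphatic sulfur bridging two carbons with no H on the sulfur.
The molecule carries 3 separate instances of a methylthio ether (-SCH3) meeting every constraint; each maps to a distinct set of atoms, giving 3 matches.

3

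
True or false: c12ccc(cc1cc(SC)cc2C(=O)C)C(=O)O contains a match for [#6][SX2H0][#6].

True

The pattern [#6][SX2H0][#6] describes an aliphatic sulfur bridging two carbons with no H on the sulfur — a thioether.
The molecule carries a methylthio ether (-SCH3), whose atoms satisfy every constraint of the query, so the pattern matches.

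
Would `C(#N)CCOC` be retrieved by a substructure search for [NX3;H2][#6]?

The pattern [NX3;H2][#6] describes a trivalent nitrogen with two H attached to carbon — a primary amine.
The closest candidate here is a nitrile (-C#N), but the nitrogen is NX1 (triple-bonded), not NX3 with two H. No other fragment satisfies the full query, so there is no match.

No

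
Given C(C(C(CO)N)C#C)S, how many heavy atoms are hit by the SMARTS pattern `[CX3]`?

0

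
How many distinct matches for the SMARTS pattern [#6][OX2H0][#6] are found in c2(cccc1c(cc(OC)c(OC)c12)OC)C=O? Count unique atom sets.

3

[#6][OX2H0][#6] is the SMARTS for an ether: an aliphatic oxygen bridging two carbons with no H on the oxygen.
The molecule carries 3 separate instances of a methoxy ether (-OCH3) meeting every constraint; each maps to a distinct set of atoms, giving 3 matches.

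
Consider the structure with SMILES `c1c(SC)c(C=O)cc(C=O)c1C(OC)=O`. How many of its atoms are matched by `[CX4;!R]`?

2

The query [CX4;!R] means: aliphatic carbon with four total connections, not in a ring.
Check the 16 heavy atoms by environment: 6× c (aromatic, X3, in 6-ring) → no; 3× C (X3, acyclic) → no; 3× O (X1, acyclic) → no; 1× S (X2, acyclic) → no; 2× C (X4, acyclic) → match; 1× O (X2, acyclic) → no.
That gives 2 matching atoms.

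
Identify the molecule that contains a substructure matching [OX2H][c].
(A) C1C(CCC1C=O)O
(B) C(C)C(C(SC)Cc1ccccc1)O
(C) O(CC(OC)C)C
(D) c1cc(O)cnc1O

[OX2H][c] describes a hydroxyl oxygen attached to an aromatic carbon (a phenol).
(A) has a hydroxyl group (-OH) but the -OH is on an aliphatic carbon, not an aromatic c.
(B) has a hydroxyl group (-OH) but the -OH is on an aliphatic carbon, not an aromatic c.
(C) has a methoxy ether (-OCH3) but the oxygen has H0, not H1.
(D) contains a hydroxyl group (-OH), which satisfies every atom and bond constraint.
So the answer is (D).

D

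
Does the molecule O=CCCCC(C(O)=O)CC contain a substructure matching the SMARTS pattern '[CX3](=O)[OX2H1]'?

The pattern [CX3](=O)[OX2H1] describes an sp2 carbon double-bonded to O and single-bonded to an -OH oxygen — a carboxylic acid.
The molecule carries a carboxylic acid group (-C(=O)OH), whose atoms satisfy every constraint of the query, so the pattern matches.

Yes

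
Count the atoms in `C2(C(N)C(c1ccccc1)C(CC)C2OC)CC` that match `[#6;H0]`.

1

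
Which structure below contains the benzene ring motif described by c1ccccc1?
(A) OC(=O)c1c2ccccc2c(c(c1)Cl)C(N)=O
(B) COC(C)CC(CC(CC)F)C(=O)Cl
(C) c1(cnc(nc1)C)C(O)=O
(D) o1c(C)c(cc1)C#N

A

c1ccccc1 describes six aromatic carbons in a ring (a benzene ring).
(A) contains the required atom environment, so the pattern matches.
(B) has a methyl group (-CH3) but no six-membered all-carbon aromatic ring is present.
(C) has a methyl group (-CH3) but no six-membered all-carbon aromatic ring is present.
(D) has a methyl group (-CH3) but no six-membered all-carbon aromatic ring is present.
So the answer is (A).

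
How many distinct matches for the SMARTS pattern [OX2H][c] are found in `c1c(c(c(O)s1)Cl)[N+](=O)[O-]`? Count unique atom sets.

[OX2H][c] is the SMARTS for a phenol: a hydroxyl oxygen attached to an aromatic carbon.
Exactly one fragment in the molecule meets all constraints, giving 1 match.

1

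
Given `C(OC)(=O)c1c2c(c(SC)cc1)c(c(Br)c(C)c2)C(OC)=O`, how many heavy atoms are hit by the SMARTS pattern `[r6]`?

Check the 22 heavy atoms by environment: 10× c (aromatic, in 6-ring) → match; 6× C (acyclic) → no; 4× O (acyclic) → no; 1× Br (acyclic) → no; 1× S (acyclic) → no.
That gives 10 matching atoms.

10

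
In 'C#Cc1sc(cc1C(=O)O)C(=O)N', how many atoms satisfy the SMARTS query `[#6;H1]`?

2

The query [#6;H1] means: any carbon bearing exactly one hydrogen.
Check the 13 heavy atoms by environment: 1× s (aromatic, H0) → no; 3× c (aromatic, H0) → no; 1× c (aromatic, H1) → match; 3× C (H0) → no; 2× O (H0) → no; 1× N (H2) → no; 1× C (H1) → match; 1× O (H1) → no.
Summing the matching environments: 1 + 1 = 2 matching atoms.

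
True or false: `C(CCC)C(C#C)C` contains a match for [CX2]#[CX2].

The pattern [CX2]#[CX2] describes a carbon-carbon triple bond — an alkyne.
The molecule carries an ethynyl group (-C#CH), whose atoms satisfy every constraint of the query, so the pattern matches.

True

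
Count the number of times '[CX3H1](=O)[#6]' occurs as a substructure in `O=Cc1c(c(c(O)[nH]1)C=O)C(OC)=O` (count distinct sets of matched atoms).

2

[CX3H1](=O)[#6] is the SMARTS for an aldehyde: an sp2 carbon with one H, double-bonded to O and single-bonded to carbon.
The molecule carries 2 separate instances of an aldehyde (-CHO) meeting every constraint; each maps to a distinct set of atoms, giving 2 matches.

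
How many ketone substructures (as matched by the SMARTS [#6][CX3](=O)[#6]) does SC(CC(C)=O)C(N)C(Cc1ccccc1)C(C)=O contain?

2

[#6][CX3](=O)[#6] is the SMARTS for a ketone: a carbonyl carbon (no H) flanked by two carbons.
The molecule carries 2 separate instances of an acetyl/ketone group (-C(=O)CH3) meeting every constraint; each maps to a distinct set of atoms, giving 2 matches.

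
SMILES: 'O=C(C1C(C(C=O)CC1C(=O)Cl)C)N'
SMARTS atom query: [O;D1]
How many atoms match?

Check the 14 heavy atoms by environment: 6× C (D3) → no; 2× C (D2) → no; 3× O (D1) → match; 1× Cl (D1) → no; 1× C (D1) → no; 1× N (D1) → no.
That gives 3 matching atoms.

3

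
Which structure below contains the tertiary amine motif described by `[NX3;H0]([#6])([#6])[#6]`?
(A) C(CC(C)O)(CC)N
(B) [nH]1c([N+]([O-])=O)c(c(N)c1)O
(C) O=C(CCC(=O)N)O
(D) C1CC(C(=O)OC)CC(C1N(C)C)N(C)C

[NX3;H0]([#6])([#6])[#6] describes a trivalent nitrogen with no H, bonded to three carbons (a tertiary amine).
(A) has a primary amino group (-NH2) but the nitrogen has H2, not H0 with three carbons.
(B) has a primary amino group (-NH2) but the nitrogen has H2, not H0 with three carbons.
(C) has a primary amide (-C(=O)NH2) but the amide nitrogen has H2 and only one carbon neighbour.
(D) contains a dimethylamino group (-N(CH3)2), which satisfies every atom and bond constraint.
So the answer is (D).

D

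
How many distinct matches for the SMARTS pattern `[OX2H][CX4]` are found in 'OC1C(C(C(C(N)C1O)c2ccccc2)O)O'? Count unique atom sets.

4

[OX2H][CX4] is the SMARTS for an aliphatic alcohol: a hydroxyl oxygen bound to an sp3 (X4) carbon.
The molecule carries 4 separate instances of a hydroxyl group (-OH) meeting every constraint; each maps to a distinct set of atoms, giving 4 matches.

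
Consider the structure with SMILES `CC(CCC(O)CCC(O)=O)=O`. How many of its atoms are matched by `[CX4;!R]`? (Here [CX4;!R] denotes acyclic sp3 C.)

Check the 12 heavy atoms by environment: 6× C (X4, acyclic) → match; 2× C (X3, acyclic) → no; 2× O (X1, acyclic) → no; 2× O (X2, acyclic) → no.
That gives 6 matching atoms.

6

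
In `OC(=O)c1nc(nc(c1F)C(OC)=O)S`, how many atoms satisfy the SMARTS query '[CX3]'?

2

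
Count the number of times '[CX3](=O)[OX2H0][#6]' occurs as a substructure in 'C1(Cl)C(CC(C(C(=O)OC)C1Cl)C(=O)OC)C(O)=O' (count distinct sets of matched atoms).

2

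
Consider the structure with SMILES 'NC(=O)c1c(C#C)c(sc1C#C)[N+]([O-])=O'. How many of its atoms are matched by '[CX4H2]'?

Check the 15 heavy atoms by environment: 1× s (aromatic, H0, X2) → no; 4× c (aromatic, H0, X3) → no; 1× C (H0, X3) → no; 2× O (H0, X1) → no; 1× N (H2, X3) → no; 1× N (charge +1, H0, X3) → no; 1× O (charge -1, H0, X1) → no; 2× C (H0, X2) → no; 2× C (H1, X2) → no.
No environment satisfies the query, so 0 matching atoms.

0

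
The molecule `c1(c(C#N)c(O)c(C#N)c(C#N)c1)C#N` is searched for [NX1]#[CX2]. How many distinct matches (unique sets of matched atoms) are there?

[NX1]#[CX2] is the SMARTS for a nitrile: a nitrogen triple-bonded to a two-connected carbon.
The molecule carries 4 separate instances of a nitrile (-C#N) meeting every constraint; each maps to a distinct set of atoms, giving 4 matches.

4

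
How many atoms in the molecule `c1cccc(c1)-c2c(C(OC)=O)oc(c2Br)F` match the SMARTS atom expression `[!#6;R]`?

1

Check the 17 heavy atoms by environment: 1× o (aromatic, in 5-ring) → match; 4× c (aromatic, in 5-ring) → no; 2× C (acyclic) → no; 2× O (acyclic) → no; 6× c (aromatic, in 6-ring) → no; 1× F (acyclic) → no; 1× Br (acyclic) → no.
That gives 1 matching atom.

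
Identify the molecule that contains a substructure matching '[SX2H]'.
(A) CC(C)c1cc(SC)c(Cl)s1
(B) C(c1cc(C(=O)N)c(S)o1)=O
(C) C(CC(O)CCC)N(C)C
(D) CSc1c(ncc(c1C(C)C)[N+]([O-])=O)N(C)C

[SX2H] describes an aliphatic sulfur with two connections, one being H (a thiol).
(A) has a methylthio ether (-SCH3) but the sulfur has H0 (bonded to two carbons), not H1.
(B) contains a thiol (-SH), which satisfies every atom and bond constraint.
(C) has a hydroxyl group (-OH) but it is an -OH, not an -SH.
(D) has a methylthio ether (-SCH3) but the sulfur has H0 (bonded to two carbons), not H1.
So the answer is (B).

B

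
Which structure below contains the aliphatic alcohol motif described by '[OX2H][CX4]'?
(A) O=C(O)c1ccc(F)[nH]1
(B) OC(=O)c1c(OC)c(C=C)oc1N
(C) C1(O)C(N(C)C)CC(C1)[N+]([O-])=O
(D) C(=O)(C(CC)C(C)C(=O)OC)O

C

[OX2H][CX4] describes a hydroxyl oxygen bound to an sp3 (X4) carbon (an aliphatic alcohol).
(A) has a carboxylic acid group (-C(=O)OH) but the -OH is on a CX3 carbonyl carbon, not a CX4 carbon.
(B) has a carboxylic acid group (-C(=O)OH) but the -OH is on a CX3 carbonyl carbon, not a CX4 carbon.
(C) contains a hydroxyl group (-OH), which satisfies every atom and bond constraint.
(D) has a carboxylic acid group (-C(=O)OH) but the -OH is on a CX3 carbonyl carbon, not a CX4 carbon.
So the answer is (C).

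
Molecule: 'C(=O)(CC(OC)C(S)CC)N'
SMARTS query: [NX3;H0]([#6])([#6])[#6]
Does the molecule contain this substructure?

No

The pattern [NX3;H0]([#6])([#6])[#6] describes a trivalent nitrogen with no H, bonded to three carbons — a tertiary amine.
The closest candidate here is a primary amide (-C(=O)NH2), but the amide nitrogen has H2 and only one carbon neighbour. No other fragment satisfies the full query, so there is no match.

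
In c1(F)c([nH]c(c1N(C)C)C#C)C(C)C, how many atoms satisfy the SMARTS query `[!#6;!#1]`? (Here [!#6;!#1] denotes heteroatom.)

Check the 14 heavy atoms by environment: 1× n (aromatic) → match; 4× c (aromatic) → no; 1× F → match; 1× N → match; 7× C → no.
Summing the matching environments: 1 + 1 + 1 = 3 matching atoms.

3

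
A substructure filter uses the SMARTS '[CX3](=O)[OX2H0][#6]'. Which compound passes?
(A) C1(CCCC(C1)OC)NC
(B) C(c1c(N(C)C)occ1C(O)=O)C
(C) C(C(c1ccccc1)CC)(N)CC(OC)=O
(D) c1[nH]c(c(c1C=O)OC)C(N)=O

C

[CX3](=O)[OX2H0][#6] describes a carbonyl carbon bonded to an oxygen that is itself bonded to carbon (no H on that O) (an ester).
(A) has a methoxy ether (-OCH3) but the ether oxygen is not adjacent to a C=O carbon.
(B) has a carboxylic acid group (-C(=O)OH) but the singly-bonded O carries H (OX2H1, not H0).
(C) contains a methyl-ester group (-C(=O)OCH3), which satisfies every atom and bond constraint.
(D) has a methoxy ether (-OCH3) but the ether oxygen is not adjacent to a C=O carbon.
So the answer is (C).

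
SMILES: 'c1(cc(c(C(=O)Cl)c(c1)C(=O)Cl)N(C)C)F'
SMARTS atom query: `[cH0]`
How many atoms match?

4

The query [cH0] means: aromatic carbon with no attached hydrogen (substituted or ring-fusion).
Check the 16 heavy atoms by environment: 4× c (aromatic, H0) → match; 2× c (aromatic, H1) → no; 2× C (H0) → no; 2× O (H0) → no; 2× Cl (H0) → no; 1× N (H0) → no; 2× C (H3) → no; 1× F (H0) → no.
That gives 4 matching atoms.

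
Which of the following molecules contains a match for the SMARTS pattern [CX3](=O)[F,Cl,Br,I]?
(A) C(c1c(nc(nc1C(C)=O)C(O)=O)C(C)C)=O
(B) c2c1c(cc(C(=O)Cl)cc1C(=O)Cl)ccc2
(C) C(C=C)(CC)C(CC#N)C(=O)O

B

[CX3](=O)[F,Cl,Br,I] describes a carbonyl carbon bonded to a halogen (an acyl halide).
(A) has a carboxylic acid group (-C(=O)OH) but the carbonyl is bonded to -OH, not to a halogen.
(B) contains an acyl chloride (-C(=O)Cl), which satisfies every atom and bond constraint.
(C) has a carboxylic acid group (-C(=O)OH) but the carbonyl is bonded to -OH, not to a halogen.
So the answer is (B).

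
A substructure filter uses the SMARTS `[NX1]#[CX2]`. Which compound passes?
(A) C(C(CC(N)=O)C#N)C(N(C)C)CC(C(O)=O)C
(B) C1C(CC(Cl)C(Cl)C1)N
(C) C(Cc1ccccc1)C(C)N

[NX1]#[CX2] describes a nitrogen triple-bonded to a two-connected carbon (a nitrile).
(A) contains a nitrile (-C#N), which satisfies every atom and bond constraint.
(B) has a primary amino group (-NH2) but the nitrogen is NX3 (three connections), not NX1 triple-bonded.
(C) has a primary amino group (-NH2) but the nitrogen is NX3 (three connections), not NX1 triple-bonded.
So the answer is (A).

A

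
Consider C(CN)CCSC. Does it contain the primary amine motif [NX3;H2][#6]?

The pattern [NX3;H2][#6] describes a trivalent nitrogen with two H attached to carbon — a primary amine.
The molecule carries a primary amino group (-NH2), whose atoms satisfy every constraint of the query, so the pattern matches.

Yes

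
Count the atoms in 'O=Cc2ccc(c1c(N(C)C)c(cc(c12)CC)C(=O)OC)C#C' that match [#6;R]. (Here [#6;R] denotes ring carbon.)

10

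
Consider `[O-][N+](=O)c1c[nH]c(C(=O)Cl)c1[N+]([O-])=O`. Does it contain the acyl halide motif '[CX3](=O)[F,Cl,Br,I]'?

Yes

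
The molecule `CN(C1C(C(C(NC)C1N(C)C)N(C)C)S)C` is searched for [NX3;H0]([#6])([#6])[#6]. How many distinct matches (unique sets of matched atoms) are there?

3

[NX3;H0]([#6])([#6])[#6] is the SMARTS for a tertiary amine: a trivalent nitrogen with no H, bonded to three carbons.
The molecule carries 3 separate instances of a dimethylamino group (-N(CH3)2) meeting every constraint; each maps to a distinct set of atoms, giving 3 matches.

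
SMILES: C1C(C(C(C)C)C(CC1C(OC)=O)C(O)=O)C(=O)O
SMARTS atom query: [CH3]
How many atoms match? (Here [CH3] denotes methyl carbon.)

3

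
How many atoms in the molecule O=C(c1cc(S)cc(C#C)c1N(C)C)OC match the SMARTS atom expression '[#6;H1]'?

Check the 16 heavy atoms by environment: 4× c (aromatic, H0) → no; 2× c (aromatic, H1) → match; 2× C (H0) → no; 1× C (H1) → match; 2× O (H0) → no; 3× C (H3) → no; 1× N (H0) → no; 1× S (H1) → no.
Summing the matching environments: 2 + 1 = 3 matching atoms.

3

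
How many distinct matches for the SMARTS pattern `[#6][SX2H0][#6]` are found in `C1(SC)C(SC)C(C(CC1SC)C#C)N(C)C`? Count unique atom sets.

3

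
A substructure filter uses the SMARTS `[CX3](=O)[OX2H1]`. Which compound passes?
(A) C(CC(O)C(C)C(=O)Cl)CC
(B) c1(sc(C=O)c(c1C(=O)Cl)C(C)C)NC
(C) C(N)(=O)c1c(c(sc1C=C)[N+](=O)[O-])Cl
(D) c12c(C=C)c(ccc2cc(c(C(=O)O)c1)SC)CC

[CX3](=O)[OX2H1] describes an sp2 carbon double-bonded to O and single-bonded to an -OH oxygen (a carboxylic acid).
(A) has an acyl chloride (-C(=O)Cl) but the carbonyl is bonded to Cl, not to an -OH oxygen.
(B) has an acyl chloride (-C(=O)Cl) but the carbonyl is bonded to Cl, not to an -OH oxygen.
(C) has a primary amide (-C(=O)NH2) but the carbonyl is bonded to N, not to an -OH oxygen.
(D) contains a carboxylic acid group (-C(=O)OH), which satisfies every atom and bond constraint.
So the answer is (D).

D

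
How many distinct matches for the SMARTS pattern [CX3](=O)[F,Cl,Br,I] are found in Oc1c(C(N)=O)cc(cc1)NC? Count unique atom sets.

[CX3](=O)[F,Cl,Br,I] is the SMARTS for an acyl halide: a carbonyl carbon bonded to a halogen.
No fragment in the molecule satisfies every constraint, giving 0 matches.

0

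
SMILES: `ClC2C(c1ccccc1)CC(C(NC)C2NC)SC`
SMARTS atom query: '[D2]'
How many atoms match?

9

The query [D2] means: atom with exactly two heavy-atom neighbours.
Check the 19 heavy atoms by environment: 5× C (D3) → no; 1× C (D2) → match; 2× N (D2) → match; 3× C (D1) → no; 1× S (D2) → match; 1× c (aromatic, D3) → no; 5× c (aromatic, D2) → match; 1× Cl (D1) → no.
Summing the matching environments: 1 + 2 + 1 + 5 = 9 matching atoms.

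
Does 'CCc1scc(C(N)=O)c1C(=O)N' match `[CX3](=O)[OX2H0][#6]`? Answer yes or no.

The pattern [CX3](=O)[OX2H0][#6] describes a carbonyl carbon bonded to an oxygen that is itself bonded to carbon (no H on that O) — an ester.
The closest candidate here is a primary amide (-C(=O)NH2), but the carbonyl is bonded to N, not to an O-C linkage. No other fragment satisfies the full query, so there is no match.

No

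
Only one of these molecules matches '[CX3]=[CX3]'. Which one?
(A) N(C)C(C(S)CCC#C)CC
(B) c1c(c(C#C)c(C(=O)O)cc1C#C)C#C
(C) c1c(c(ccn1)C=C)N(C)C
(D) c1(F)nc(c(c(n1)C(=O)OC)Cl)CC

C

[CX3]=[CX3] describes a non-aromatic C=C double bond between two sp2 carbons (an alkene).
(A) has an ethynyl group (-C#CH) but the C-C bond is a triple bond, not a double bond.
(B) has an ethynyl group (-C#CH) but the C-C bond is a triple bond, not a double bond.
(C) contains a vinyl group (-CH=CH2), which satisfies every atom and bond constraint.
(D) has an ethyl group (-CH2CH3) but its C-C bond is a single bond between CX4 carbons, not CX3=CX3.
So the answer is (C).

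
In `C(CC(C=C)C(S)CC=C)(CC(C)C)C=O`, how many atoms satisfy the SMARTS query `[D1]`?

6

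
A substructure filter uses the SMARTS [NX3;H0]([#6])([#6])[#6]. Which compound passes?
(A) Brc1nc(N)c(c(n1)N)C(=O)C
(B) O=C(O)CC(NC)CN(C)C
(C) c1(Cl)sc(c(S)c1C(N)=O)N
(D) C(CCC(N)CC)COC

B

[NX3;H0]([#6])([#6])[#6] describes a trivalent nitrogen with no H, bonded to three carbons (a tertiary amine).
(A) has a primary amino group (-NH2) but the nitrogen has H2, not H0 with three carbons.
(B) contains a dimethylamino group (-N(CH3)2), which satisfies every atom and bond constraint.
(C) has a primary amide (-C(=O)NH2) but the amide nitrogen has H2 and only one carbon neighbour.
(D) has a primary amino group (-NH2) but the nitrogen has H2, not H0 with three carbons.
So the answer is (B).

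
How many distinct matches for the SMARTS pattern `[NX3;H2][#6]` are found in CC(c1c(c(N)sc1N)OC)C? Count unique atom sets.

2

[NX3;H2][#6] is the SMARTS for a primary amine: a trivalent nitrogen with two H attached to carbon.
The molecule carries 2 separate instances of a primary amino group (-NH2) meeting every constraint; each maps to a distinct set of atoms, giving 2 matches.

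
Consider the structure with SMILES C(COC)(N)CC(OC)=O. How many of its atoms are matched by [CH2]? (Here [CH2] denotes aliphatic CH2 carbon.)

2

Check the 10 heavy atoms by environment: 2× C (H2) → match; 1× C (H1) → no; 3× O (H0) → no; 2× C (H3) → no; 1× C (H0) → no; 1× N (H2) → no.
That gives 2 matching atoms.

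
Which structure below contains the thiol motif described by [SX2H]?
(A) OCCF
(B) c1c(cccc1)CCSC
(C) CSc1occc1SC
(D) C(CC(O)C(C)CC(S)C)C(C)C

D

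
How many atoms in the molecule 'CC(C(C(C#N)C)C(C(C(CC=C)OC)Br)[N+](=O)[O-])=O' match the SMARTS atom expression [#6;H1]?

The query [#6;H1] means: any carbon bearing exactly one hydrogen.
Check the 20 heavy atoms by environment: 2× C (H2) → no; 6× C (H1) → match; 3× C (H3) → no; 2× C (H0) → no; 1× N (H0) → no; 3× O (H0) → no; 1× N (charge +1, H0) → no; 1× O (charge -1, H0) → no; 1× Br (H0) → no.
That gives 6 matching atoms.

6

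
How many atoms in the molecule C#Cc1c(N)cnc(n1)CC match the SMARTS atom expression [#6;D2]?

The query [#6;D2] means: any carbon bonded to exactly two heavy atoms.
Check the 11 heavy atoms by environment: 2× n (aromatic, D2) → no; 3× c (aromatic, D3) → no; 1× c (aromatic, D2) → match; 1× N (D1) → no; 2× C (D2) → match; 2× C (D1) → no.
Summing the matching environments: 1 + 2 = 3 matching atoms.

3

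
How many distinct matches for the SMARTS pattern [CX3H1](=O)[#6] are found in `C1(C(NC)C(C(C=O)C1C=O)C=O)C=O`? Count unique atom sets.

4

[CX3H1](=O)[#6] is the SMARTS for an aldehyde: an sp2 carbon with one H, double-bonded to O and single-bonded to carbon.
The molecule carries 4 separate instances of an aldehyde (-CHO) meeting every constraint; each maps to a distinct set of atoms, giving 4 matches.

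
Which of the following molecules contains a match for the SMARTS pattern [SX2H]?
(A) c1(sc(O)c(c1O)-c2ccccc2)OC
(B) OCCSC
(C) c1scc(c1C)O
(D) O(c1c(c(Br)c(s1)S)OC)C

D

[SX2H] describes an aliphatic sulfur with two connections, one being H (a thiol).
(A) has a hydroxyl group (-OH) but it is an -OH, not an -SH.
(B) has a hydroxyl group (-OH) but it is an -OH, not an -SH.
(C) has a hydroxyl group (-OH) but it is an -OH, not an -SH.
(D) contains a thiol (-SH), which satisfies every atom and bond constraint.
So the answer is (D).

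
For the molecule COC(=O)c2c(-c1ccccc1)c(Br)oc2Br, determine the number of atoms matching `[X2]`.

2

The query [X2] means: any atom with exactly two total connections (bonds + H).
Check the 17 heavy atoms by environment: 1× o (aromatic, X2) → match; 10× c (aromatic, X3) → no; 2× Br (X1) → no; 1× C (X3) → no; 1× O (X1) → no; 1× O (X2) → match; 1× C (X4) → no.
Summing the matching environments: 1 + 1 = 2 matching atoms.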